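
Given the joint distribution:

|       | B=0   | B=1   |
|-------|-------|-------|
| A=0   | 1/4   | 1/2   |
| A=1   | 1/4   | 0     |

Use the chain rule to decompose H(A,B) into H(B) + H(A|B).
By the chain rule: H(A,B) = H(B) + H(A|B)

Marginal P(B) (column sums):
  P(B=0) = 1/4 + 1/4 = 1/2
  P(B=1) = 1/2 + 0 = 1/2
H(B) = -[(1/2)·log₂(1/2) + (1/2)·log₂(1/2)]
  = 0.5000 + 0.5000
  = 1.0000 bits
H(A|B) = -Σ P(A,B)·log₂ P(A|B), where P(A|B) = P(A,B) / P(B)
  (cells with P(A,B) = 0 contribute 0)
  (A=0,B=0): P(A|B) = (1/4)/(1/2) = 1/2;  -(1/4)·log₂(1/2) = 0.2500
  (A=0,B=1): P(A|B) = (1/2)/(1/2) = 1;  -(1/2)·log₂(1) = 0.0000
  (A=1,B=0): P(A|B) = (1/4)/(1/2) = 1/2;  -(1/4)·log₂(1/2) = 0.2500
H(A|B) = 0.2500 + 0.0000 + 0.2500
  = 0.5000 bits

H(A,B) = H(B) + H(A|B) = 1.0000 + 0.5000 = 1.5000 bits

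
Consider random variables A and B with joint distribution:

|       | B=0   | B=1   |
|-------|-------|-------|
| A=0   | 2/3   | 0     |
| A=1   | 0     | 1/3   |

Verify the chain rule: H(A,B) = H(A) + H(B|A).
Left side:
H(A,B) = -[(2/3)·log₂(2/3) + (1/3)·log₂(1/3)]
  = 0.3900 + 0.5283
  = 0.9183 bits

Right side:
Marginal P(A) (row sums):
  P(A=0) = 2/3 + 0 = 2/3
  P(A=1) = 0 + 1/3 = 1/3
H(A) = -[(2/3)·log₂(2/3) + (1/3)·log₂(1/3)]
  = 0.3900 + 0.5283
  = 0.9183 bits
H(B|A) = -Σ P(A,B)·log₂ P(B|A), where P(B|A) = P(A,B) / P(A)
  (cells with P(A,B) = 0 contribute 0)
  (A=0,B=0): P(B|A) = (2/3)/(2/3) = 1;  -(2/3)·log₂(1) = 0.0000
  (A=1,B=1): P(B|A) = (1/3)/(1/3) = 1;  -(1/3)·log₂(1) = 0.0000
H(B|A) = 0.0000 + 0.0000
  = 0.0000 bits
H(A) + H(B|A) = 0.9183 + 0.0000 = 0.9183 bits

Both sides equal 0.9183 bits, so the chain rule holds ✓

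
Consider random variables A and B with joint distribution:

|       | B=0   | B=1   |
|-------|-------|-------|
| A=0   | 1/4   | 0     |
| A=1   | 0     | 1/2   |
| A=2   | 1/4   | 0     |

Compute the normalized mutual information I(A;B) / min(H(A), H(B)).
Marginal P(A) (row sums):
  P(A=0) = 1/4 + 0 = 1/4
  P(A=1) = 0 + 1/2 = 1/2
  P(A=2) = 1/4 + 0 = 1/4
Marginal P(B) (column sums):
  P(B=0) = 1/4 + 0 + 1/4 = 1/2
  P(B=1) = 0 + 1/2 + 0 = 1/2

H(A) = -[(1/4)·log₂(1/4) + (1/2)·log₂(1/2) + (1/4)·log₂(1/4)]
  = 0.5000 + 0.5000 + 0.5000
  = 1.5000 bits
H(B) = -[(1/2)·log₂(1/2) + (1/2)·log₂(1/2)]
  = 0.5000 + 0.5000
  = 1.0000 bits
H(A,B) = -[(1/4)·log₂(1/4) + (1/2)·log₂(1/2) + (1/4)·log₂(1/4)]
  = 0.5000 + 0.5000 + 0.5000
  = 1.5000 bits

I(A;B) = H(A) + H(B) - H(A,B)
  = 1.5000 + 1.0000 - 1.5000
  = 1.0000 bits

min(H(A), H(B)) = min(1.5000, 1.0000) = 1.0000 bits
Normalized MI = 1.0000 / 1.0000 = 1.0000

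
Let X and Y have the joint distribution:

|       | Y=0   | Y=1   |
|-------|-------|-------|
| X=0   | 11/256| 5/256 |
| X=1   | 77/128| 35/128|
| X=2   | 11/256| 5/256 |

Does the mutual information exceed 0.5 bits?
Marginal P(X) (row sums):
  P(X=0) = 11/256 + 5/256 = 1/16
  P(X=1) = 77/128 + 35/128 = 7/8
  P(X=2) = 11/256 + 5/256 = 1/16
Marginal P(Y) (column sums):
  P(Y=0) = 11/256 + 77/128 + 11/256 = 11/16
  P(Y=1) = 5/256 + 35/128 + 5/256 = 5/16

H(X) = -[(1/16)·log₂(1/16) + (7/8)·log₂(7/8) + (1/16)·log₂(1/16)]
  = 0.2500 + 0.1686 + 0.2500
  = 0.6686 bits
H(Y) = -[(11/16)·log₂(11/16) + (5/16)·log₂(5/16)]
  = 0.3716 + 0.5244
  = 0.8960 bits
H(X,Y) = -[(11/256)·log₂(11/256) + (5/256)·log₂(5/256) + (77/128)·log₂(77/128) + (35/128)·log₂(35/128) + (11/256)·log₂(11/256) + (5/256)·log₂(5/256)]
  = 0.1951 + 0.1109 + 0.4411 + 0.5115 + 0.1951 + 0.1109
  = 1.5646 bits

I(X;Y) = H(X) + H(Y) - H(X,Y)
  = 0.6686 + 0.8960 - 1.5646
  = 0.0000 bits

No. I(X;Y) = 0.0000 bits, which is ≤ 0.5 bits.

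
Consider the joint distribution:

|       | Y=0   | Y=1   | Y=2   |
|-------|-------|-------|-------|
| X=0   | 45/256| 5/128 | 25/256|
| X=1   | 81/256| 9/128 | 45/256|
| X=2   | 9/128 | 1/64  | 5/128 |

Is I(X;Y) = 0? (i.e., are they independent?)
Marginal P(X) (row sums):
  P(X=0) = 45/256 + 5/128 + 25/256 = 5/16
  P(X=1) = 81/256 + 9/128 + 45/256 = 9/16
  P(X=2) = 9/128 + 1/64 + 5/128 = 1/8
Marginal P(Y) (column sums):
  P(Y=0) = 45/256 + 81/256 + 9/128 = 9/16
  P(Y=1) = 5/128 + 9/128 + 1/64 = 1/8
  P(Y=2) = 25/256 + 45/256 + 5/128 = 5/16

X and Y are independent iff P(X=i,Y=j) = P(X=i)·P(Y=j) for every cell.
  P(X=0)·P(Y=0) = 5/16 × 9/16 = 45/256 = P(X=0,Y=0) ✓
  P(X=0)·P(Y=1) = 5/16 × 1/8 = 5/128 = P(X=0,Y=1) ✓
  P(X=0)·P(Y=2) = 5/16 × 5/16 = 25/256 = P(X=0,Y=2) ✓
  P(X=1)·P(Y=0) = 9/16 × 9/16 = 81/256 = P(X=1,Y=0) ✓
  P(X=1)·P(Y=1) = 9/16 × 1/8 = 9/128 = P(X=1,Y=1) ✓
  P(X=1)·P(Y=2) = 9/16 × 5/16 = 45/256 = P(X=1,Y=2) ✓
  P(X=2)·P(Y=0) = 1/8 × 9/16 = 9/128 = P(X=2,Y=0) ✓
  P(X=2)·P(Y=1) = 1/8 × 1/8 = 1/64 = P(X=2,Y=1) ✓
  P(X=2)·P(Y=2) = 1/8 × 5/16 = 5/128 = P(X=2,Y=2) ✓

Yes, X and Y are independent: every cell factors, so I(X;Y) = 0 bits.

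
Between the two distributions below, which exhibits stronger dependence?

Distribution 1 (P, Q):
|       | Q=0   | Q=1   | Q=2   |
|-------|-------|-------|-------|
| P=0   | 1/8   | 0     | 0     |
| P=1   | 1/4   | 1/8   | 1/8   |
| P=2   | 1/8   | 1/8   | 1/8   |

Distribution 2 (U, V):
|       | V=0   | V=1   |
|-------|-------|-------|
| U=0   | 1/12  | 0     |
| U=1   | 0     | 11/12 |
Distribution 1 (P, Q):
Marginal P(P) (row sums):
  P(P=0) = 1/8 + 0 + 0 = 1/8
  P(P=1) = 1/4 + 1/8 + 1/8 = 1/2
  P(P=2) = 1/8 + 1/8 + 1/8 = 3/8
Marginal P(Q) (column sums):
  P(Q=0) = 1/8 + 1/4 + 1/8 = 1/2
  P(Q=1) = 0 + 1/8 + 1/8 = 1/4
  P(Q=2) = 0 + 1/8 + 1/8 = 1/4

H(P) = -[(1/8)·log₂(1/8) + (1/2)·log₂(1/2) + (3/8)·log₂(3/8)]
  = 0.3750 + 0.5000 + 0.5306
  = 1.4056 bits
H(Q) = -[(1/2)·log₂(1/2) + (1/4)·log₂(1/4) + (1/4)·log₂(1/4)]
  = 0.5000 + 0.5000 + 0.5000
  = 1.5000 bits
H(P,Q) = -[(1/8)·log₂(1/8) + (1/4)·log₂(1/4) + (1/8)·log₂(1/8) + (1/8)·log₂(1/8) + (1/8)·log₂(1/8) + (1/8)·log₂(1/8) + (1/8)·log₂(1/8)]
  = 0.3750 + 0.5000 + 0.3750 + 0.3750 + 0.3750 + 0.3750 + 0.3750
  = 2.7500 bits

I(P;Q) = H(P) + H(Q) - H(P,Q)
  = 1.4056 + 1.5000 - 2.7500
  = 0.1556 bits

Distribution 2 (U, V):
Marginal P(U) (row sums):
  P(U=0) = 1/12 + 0 = 1/12
  P(U=1) = 0 + 11/12 = 11/12
Marginal P(V) (column sums):
  P(V=0) = 1/12 + 0 = 1/12
  P(V=1) = 0 + 11/12 = 11/12

H(U) = -[(1/12)·log₂(1/12) + (11/12)·log₂(11/12)]
  = 0.2987 + 0.1151
  = 0.4138 bits
H(V) = -[(1/12)·log₂(1/12) + (11/12)·log₂(11/12)]
  = 0.2987 + 0.1151
  = 0.4138 bits
H(U,V) = -[(1/12)·log₂(1/12) + (11/12)·log₂(11/12)]
  = 0.2987 + 0.1151
  = 0.4138 bits

I(U;V) = H(U) + H(V) - H(U,V)
  = 0.4138 + 0.4138 - 0.4138
  = 0.4138 bits

I(U;V) = 0.4138 bits > I(P;Q) = 0.1556 bits, so (U, V) has the higher mutual information (stronger dependence).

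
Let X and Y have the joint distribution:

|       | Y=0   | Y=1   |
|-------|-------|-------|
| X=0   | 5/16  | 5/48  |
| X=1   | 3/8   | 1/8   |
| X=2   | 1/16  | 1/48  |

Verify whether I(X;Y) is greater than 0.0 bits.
Marginal P(X) (row sums):
  P(X=0) = 5/16 + 5/48 = 5/12
  P(X=1) = 3/8 + 1/8 = 1/2
  P(X=2) = 1/16 + 1/48 = 1/12
Marginal P(Y) (column sums):
  P(Y=0) = 5/16 + 3/8 + 1/16 = 3/4
  P(Y=1) = 5/48 + 1/8 + 1/48 = 1/4

H(X) = -[(5/12)·log₂(5/12) + (1/2)·log₂(1/2) + (1/12)·log₂(1/12)]
  = 0.5263 + 0.5000 + 0.2987
  = 1.3250 bits
H(Y) = -[(3/4)·log₂(3/4) + (1/4)·log₂(1/4)]
  = 0.3113 + 0.5000
  = 0.8113 bits
H(X,Y) = -[(5/16)·log₂(5/16) + (5/48)·log₂(5/48) + (3/8)·log₂(3/8) + (1/8)·log₂(1/8) + (1/16)·log₂(1/16) + (1/48)·log₂(1/48)]
  = 0.5244 + 0.3399 + 0.5306 + 0.3750 + 0.2500 + 0.1164
  = 2.1363 bits

I(X;Y) = H(X) + H(Y) - H(X,Y)
  = 1.3250 + 0.8113 - 2.1363
  = 0.0000 bits

No. I(X;Y) = 0.0000 bits, which is ≤ 0.0 bits.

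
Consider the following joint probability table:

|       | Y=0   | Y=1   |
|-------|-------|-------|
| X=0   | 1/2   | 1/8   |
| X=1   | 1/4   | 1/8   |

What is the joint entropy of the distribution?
H(X,Y) = -Σ P(X,Y) log₂ P(X,Y), summed over the non-zero cells:
H(X,Y) = -[(1/2)·log₂(1/2) + (1/8)·log₂(1/8) + (1/4)·log₂(1/4) + (1/8)·log₂(1/8)]
  = 0.5000 + 0.3750 + 0.5000 + 0.3750
  = 1.7500 bits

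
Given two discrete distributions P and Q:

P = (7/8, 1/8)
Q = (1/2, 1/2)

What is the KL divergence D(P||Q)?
D(P||Q) = Σ P(i) log₂(P(i)/Q(i))
  i=0: (7/8) × log₂((7/8)/(1/2)) = (7/8) × log₂(7/4) = 0.7064
  i=1: (1/8) × log₂((1/8)/(1/2)) = (1/8) × log₂(1/4) = -0.2500
D(P||Q) = 0.7064 - 0.2500
  = 0.4564 bits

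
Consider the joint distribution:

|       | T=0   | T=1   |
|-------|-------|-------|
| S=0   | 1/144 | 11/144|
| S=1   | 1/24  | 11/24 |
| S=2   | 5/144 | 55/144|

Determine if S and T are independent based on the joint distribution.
Marginal P(S) (row sums):
  P(S=0) = 1/144 + 11/144 = 1/12
  P(S=1) = 1/24 + 11/24 = 1/2
  P(S=2) = 5/144 + 55/144 = 5/12
Marginal P(T) (column sums):
  P(T=0) = 1/144 + 1/24 + 5/144 = 1/12
  P(T=1) = 11/144 + 11/24 + 55/144 = 11/12

S and T are independent iff P(S=i,T=j) = P(S=i)·P(T=j) for every cell.
  P(S=0)·P(T=0) = 1/12 × 1/12 = 1/144 = P(S=0,T=0) ✓
  P(S=0)·P(T=1) = 1/12 × 11/12 = 11/144 = P(S=0,T=1) ✓
  P(S=1)·P(T=0) = 1/2 × 1/12 = 1/24 = P(S=1,T=0) ✓
  P(S=1)·P(T=1) = 1/2 × 11/12 = 11/24 = P(S=1,T=1) ✓
  P(S=2)·P(T=0) = 5/12 × 1/12 = 5/144 = P(S=2,T=0) ✓
  P(S=2)·P(T=1) = 5/12 × 11/12 = 55/144 = P(S=2,T=1) ✓

Yes, S and T are independent: every cell factors, so I(S;T) = 0 bits.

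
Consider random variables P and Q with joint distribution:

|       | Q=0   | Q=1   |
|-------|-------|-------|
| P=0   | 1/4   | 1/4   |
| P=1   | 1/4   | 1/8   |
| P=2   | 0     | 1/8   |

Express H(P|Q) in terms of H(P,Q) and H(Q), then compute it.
H(P|Q) = H(P,Q) - H(Q)

Marginal P(Q) (column sums):
  P(Q=0) = 1/4 + 1/4 + 0 = 1/2
  P(Q=1) = 1/4 + 1/8 + 1/8 = 1/2

H(P,Q) = -[(1/4)·log₂(1/4) + (1/4)·log₂(1/4) + (1/4)·log₂(1/4) + (1/8)·log₂(1/8) + (1/8)·log₂(1/8)]
  = 0.5000 + 0.5000 + 0.5000 + 0.3750 + 0.3750
  = 2.2500 bits
H(Q) = -[(1/2)·log₂(1/2) + (1/2)·log₂(1/2)]
  = 0.5000 + 0.5000
  = 1.0000 bits

H(P|Q) = 2.2500 - 1.0000 = 1.2500 bits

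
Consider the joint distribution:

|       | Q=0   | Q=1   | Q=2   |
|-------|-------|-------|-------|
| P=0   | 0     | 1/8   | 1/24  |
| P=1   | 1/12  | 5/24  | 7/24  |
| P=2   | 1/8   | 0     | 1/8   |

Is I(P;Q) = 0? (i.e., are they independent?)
Marginal P(P) (row sums):
  P(P=0) = 0 + 1/8 + 1/24 = 1/6
  P(P=1) = 1/12 + 5/24 + 7/24 = 7/12
  P(P=2) = 1/8 + 0 + 1/8 = 1/4
Marginal P(Q) (column sums):
  P(Q=0) = 0 + 1/12 + 1/8 = 5/24
  P(Q=1) = 1/8 + 5/24 + 0 = 1/3
  P(Q=2) = 1/24 + 7/24 + 1/8 = 11/24

P and Q are independent iff P(P=i,Q=j) = P(P=i)·P(Q=j) for every cell.
  P(P=0)·P(Q=0) = 1/6 × 5/24 = 5/144, but P(P=0,Q=0) = 0 ✗

No, P and Q are not independent. Quantitatively, I(P;Q) > 0:

H(P) = -[(1/6)·log₂(1/6) + (7/12)·log₂(7/12) + (1/4)·log₂(1/4)]
  = 0.4308 + 0.4536 + 0.5000
  = 1.3844 bits
H(Q) = -[(5/24)·log₂(5/24) + (1/3)·log₂(1/3) + (11/24)·log₂(11/24)]
  = 0.4715 + 0.5283 + 0.5159
  = 1.5157 bits
H(P,Q) = -[(1/8)·log₂(1/8) + (1/24)·log₂(1/24) + (1/12)·log₂(1/12) + (5/24)·log₂(5/24) + (7/24)·log₂(7/24) + (1/8)·log₂(1/8) + (1/8)·log₂(1/8)]
  = 0.3750 + 0.1910 + 0.2987 + 0.4715 + 0.5185 + 0.3750 + 0.3750
  = 2.6047 bits
I(P;Q) = H(P) + H(Q) - H(P,Q) = 1.3844 + 1.5157 - 2.6047 = 0.2954 bits > 0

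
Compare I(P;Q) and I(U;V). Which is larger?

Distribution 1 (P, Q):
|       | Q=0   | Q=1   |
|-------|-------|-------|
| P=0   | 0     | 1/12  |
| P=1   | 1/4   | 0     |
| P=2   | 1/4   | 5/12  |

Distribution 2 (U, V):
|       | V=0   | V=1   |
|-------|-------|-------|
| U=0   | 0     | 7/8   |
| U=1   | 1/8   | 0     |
Distribution 1 (P, Q):
Marginal P(P) (row sums):
  P(P=0) = 0 + 1/12 = 1/12
  P(P=1) = 1/4 + 0 = 1/4
  P(P=2) = 1/4 + 5/12 = 2/3
Marginal P(Q) (column sums):
  P(Q=0) = 0 + 1/4 + 1/4 = 1/2
  P(Q=1) = 1/12 + 0 + 5/12 = 1/2

H(P) = -[(1/12)·log₂(1/12) + (1/4)·log₂(1/4) + (2/3)·log₂(2/3)]
  = 0.2987 + 0.5000 + 0.3900
  = 1.1887 bits
H(Q) = -[(1/2)·log₂(1/2) + (1/2)·log₂(1/2)]
  = 0.5000 + 0.5000
  = 1.0000 bits
H(P,Q) = -[(1/12)·log₂(1/12) + (1/4)·log₂(1/4) + (1/4)·log₂(1/4) + (5/12)·log₂(5/12)]
  = 0.2987 + 0.5000 + 0.5000 + 0.5263
  = 1.8250 bits

I(P;Q) = H(P) + H(Q) - H(P,Q)
  = 1.1887 + 1.0000 - 1.8250
  = 0.3637 bits

Distribution 2 (U, V):
Marginal P(U) (row sums):
  P(U=0) = 0 + 7/8 = 7/8
  P(U=1) = 1/8 + 0 = 1/8
Marginal P(V) (column sums):
  P(V=0) = 0 + 1/8 = 1/8
  P(V=1) = 7/8 + 0 = 7/8

H(U) = -[(7/8)·log₂(7/8) + (1/8)·log₂(1/8)]
  = 0.1686 + 0.3750
  = 0.5436 bits
H(V) = -[(1/8)·log₂(1/8) + (7/8)·log₂(7/8)]
  = 0.3750 + 0.1686
  = 0.5436 bits
H(U,V) = -[(7/8)·log₂(7/8) + (1/8)·log₂(1/8)]
  = 0.1686 + 0.3750
  = 0.5436 bits

I(U;V) = H(U) + H(V) - H(U,V)
  = 0.5436 + 0.5436 - 0.5436
  = 0.5436 bits

I(U;V) = 0.5436 bits > I(P;Q) = 0.3637 bits, so (U, V) has the higher mutual information (stronger dependence).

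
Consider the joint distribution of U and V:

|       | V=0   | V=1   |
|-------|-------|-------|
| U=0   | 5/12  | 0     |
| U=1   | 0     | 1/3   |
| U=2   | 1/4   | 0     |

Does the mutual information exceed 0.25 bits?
Marginal P(U) (row sums):
  P(U=0) = 5/12 + 0 = 5/12
  P(U=1) = 0 + 1/3 = 1/3
  P(U=2) = 1/4 + 0 = 1/4
Marginal P(V) (column sums):
  P(V=0) = 5/12 + 0 + 1/4 = 2/3
  P(V=1) = 0 + 1/3 + 0 = 1/3

H(U) = -[(5/12)·log₂(5/12) + (1/3)·log₂(1/3) + (1/4)·log₂(1/4)]
  = 0.5263 + 0.5283 + 0.5000
  = 1.5546 bits
H(V) = -[(2/3)·log₂(2/3) + (1/3)·log₂(1/3)]
  = 0.3900 + 0.5283
  = 0.9183 bits
H(U,V) = -[(5/12)·log₂(5/12) + (1/3)·log₂(1/3) + (1/4)·log₂(1/4)]
  = 0.5263 + 0.5283 + 0.5000
  = 1.5546 bits

I(U;V) = H(U) + H(V) - H(U,V)
  = 1.5546 + 0.9183 - 1.5546
  = 0.9183 bits

Yes. I(U;V) = 0.9183 bits, which is > 0.25 bits.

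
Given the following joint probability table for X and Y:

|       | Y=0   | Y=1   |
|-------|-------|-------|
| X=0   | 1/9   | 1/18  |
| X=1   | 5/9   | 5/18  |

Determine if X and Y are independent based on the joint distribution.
Marginal P(X) (row sums):
  P(X=0) = 1/9 + 1/18 = 1/6
  P(X=1) = 5/9 + 5/18 = 5/6
Marginal P(Y) (column sums):
  P(Y=0) = 1/9 + 5/9 = 2/3
  P(Y=1) = 1/18 + 5/18 = 1/3

X and Y are independent iff P(X=i,Y=j) = P(X=i)·P(Y=j) for every cell.
  P(X=0)·P(Y=0) = 1/6 × 2/3 = 1/9 = P(X=0,Y=0) ✓
  P(X=0)·P(Y=1) = 1/6 × 1/3 = 1/18 = P(X=0,Y=1) ✓
  P(X=1)·P(Y=0) = 5/6 × 2/3 = 5/9 = P(X=1,Y=0) ✓
  P(X=1)·P(Y=1) = 5/6 × 1/3 = 5/18 = P(X=1,Y=1) ✓

Yes, X and Y are independent: every cell factors, so I(X;Y) = 0 bits.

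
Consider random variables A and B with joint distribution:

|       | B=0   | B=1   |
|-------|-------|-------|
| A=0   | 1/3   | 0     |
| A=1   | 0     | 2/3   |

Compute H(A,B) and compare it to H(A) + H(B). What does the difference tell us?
Marginal P(A) (row sums):
  P(A=0) = 1/3 + 0 = 1/3
  P(A=1) = 0 + 2/3 = 2/3
Marginal P(B) (column sums):
  P(B=0) = 1/3 + 0 = 1/3
  P(B=1) = 0 + 2/3 = 2/3

H(A,B) = -[(1/3)·log₂(1/3) + (2/3)·log₂(2/3)]
  = 0.5283 + 0.3900
  = 0.9183 bits
H(A) = -[(1/3)·log₂(1/3) + (2/3)·log₂(2/3)]
  = 0.5283 + 0.3900
  = 0.9183 bits
H(B) = -[(1/3)·log₂(1/3) + (2/3)·log₂(2/3)]
  = 0.5283 + 0.3900
  = 0.9183 bits

H(A) + H(B) = 0.9183 + 0.9183 = 1.8366 bits
Difference: H(A) + H(B) - H(A,B) = 1.8366 - 0.9183 = 0.9183 bits = I(A;B)

The difference is the mutual information; it is positive here, so A and B are dependent (knowing one reduces uncertainty about the other by 0.9183 bits).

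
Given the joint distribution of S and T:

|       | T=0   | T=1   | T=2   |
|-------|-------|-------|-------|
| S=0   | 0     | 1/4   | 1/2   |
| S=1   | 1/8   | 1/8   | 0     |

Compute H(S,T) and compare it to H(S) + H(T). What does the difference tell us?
Marginal P(S) (row sums):
  P(S=0) = 0 + 1/4 + 1/2 = 3/4
  P(S=1) = 1/8 + 1/8 + 0 = 1/4
Marginal P(T) (column sums):
  P(T=0) = 0 + 1/8 = 1/8
  P(T=1) = 1/4 + 1/8 = 3/8
  P(T=2) = 1/2 + 0 = 1/2

H(S,T) = -[(1/4)·log₂(1/4) + (1/2)·log₂(1/2) + (1/8)·log₂(1/8) + (1/8)·log₂(1/8)]
  = 0.5000 + 0.5000 + 0.3750 + 0.3750
  = 1.7500 bits
H(S) = -[(3/4)·log₂(3/4) + (1/4)·log₂(1/4)]
  = 0.3113 + 0.5000
  = 0.8113 bits
H(T) = -[(1/8)·log₂(1/8) + (3/8)·log₂(3/8) + (1/2)·log₂(1/2)]
  = 0.3750 + 0.5306 + 0.5000
  = 1.4056 bits

H(S) + H(T) = 0.8113 + 1.4056 = 2.2169 bits
Difference: H(S) + H(T) - H(S,T) = 2.2169 - 1.7500 = 0.4669 bits = I(S;T)

The difference is the mutual information; it is positive here, so S and T are dependent (knowing one reduces uncertainty about the other by 0.4669 bits).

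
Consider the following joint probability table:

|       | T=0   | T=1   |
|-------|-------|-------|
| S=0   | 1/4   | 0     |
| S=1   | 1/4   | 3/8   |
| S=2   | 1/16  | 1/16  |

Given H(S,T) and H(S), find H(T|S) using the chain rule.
From the chain rule: H(S,T) = H(S) + H(T|S)
Therefore: H(T|S) = H(S,T) - H(S)

H(S,T) = -[(1/4)·log₂(1/4) + (1/4)·log₂(1/4) + (3/8)·log₂(3/8) + (1/16)·log₂(1/16) + (1/16)·log₂(1/16)]
  = 0.5000 + 0.5000 + 0.5306 + 0.2500 + 0.2500
  = 2.0306 bits
Marginal P(S) (row sums):
  P(S=0) = 1/4 + 0 = 1/4
  P(S=1) = 1/4 + 3/8 = 5/8
  P(S=2) = 1/16 + 1/16 = 1/8
H(S) = -[(1/4)·log₂(1/4) + (5/8)·log₂(5/8) + (1/8)·log₂(1/8)]
  = 0.5000 + 0.4238 + 0.3750
  = 1.2988 bits

H(T|S) = 2.0306 - 1.2988 = 0.7318 bits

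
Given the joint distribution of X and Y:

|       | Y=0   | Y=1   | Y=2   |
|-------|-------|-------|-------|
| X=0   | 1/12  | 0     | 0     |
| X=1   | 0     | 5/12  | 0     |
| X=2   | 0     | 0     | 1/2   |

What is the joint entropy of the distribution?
H(X,Y) = -Σ P(X,Y) log₂ P(X,Y), summed over the non-zero cells:
H(X,Y) = -[(1/12)·log₂(1/12) + (5/12)·log₂(5/12) + (1/2)·log₂(1/2)]
  = 0.2987 + 0.5263 + 0.5000
  = 1.3250 bits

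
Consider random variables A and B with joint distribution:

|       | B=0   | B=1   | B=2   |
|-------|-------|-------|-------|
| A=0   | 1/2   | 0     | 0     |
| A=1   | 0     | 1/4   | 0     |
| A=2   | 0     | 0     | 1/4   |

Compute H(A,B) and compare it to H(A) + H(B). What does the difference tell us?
Marginal P(A) (row sums):
  P(A=0) = 1/2 + 0 + 0 = 1/2
  P(A=1) = 0 + 1/4 + 0 = 1/4
  P(A=2) = 0 + 0 + 1/4 = 1/4
Marginal P(B) (column sums):
  P(B=0) = 1/2 + 0 + 0 = 1/2
  P(B=1) = 0 + 1/4 + 0 = 1/4
  P(B=2) = 0 + 0 + 1/4 = 1/4

H(A,B) = -[(1/2)·log₂(1/2) + (1/4)·log₂(1/4) + (1/4)·log₂(1/4)]
  = 0.5000 + 0.5000 + 0.5000
  = 1.5000 bits
H(A) = -[(1/2)·log₂(1/2) + (1/4)·log₂(1/4) + (1/4)·log₂(1/4)]
  = 0.5000 + 0.5000 + 0.5000
  = 1.5000 bits
H(B) = -[(1/2)·log₂(1/2) + (1/4)·log₂(1/4) + (1/4)·log₂(1/4)]
  = 0.5000 + 0.5000 + 0.5000
  = 1.5000 bits

H(A) + H(B) = 1.5000 + 1.5000 = 3.0000 bits
Difference: H(A) + H(B) - H(A,B) = 3.0000 - 1.5000 = 1.5000 bits = I(A;B)

The difference is the mutual information; it is positive here, so A and B are dependent (knowing one reduces uncertainty about the other by 1.5000 bits).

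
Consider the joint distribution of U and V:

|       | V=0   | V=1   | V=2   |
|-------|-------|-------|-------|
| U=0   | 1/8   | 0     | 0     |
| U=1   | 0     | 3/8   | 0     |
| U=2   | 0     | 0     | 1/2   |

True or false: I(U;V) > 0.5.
Marginal P(U) (row sums):
  P(U=0) = 1/8 + 0 + 0 = 1/8
  P(U=1) = 0 + 3/8 + 0 = 3/8
  P(U=2) = 0 + 0 + 1/2 = 1/2
Marginal P(V) (column sums):
  P(V=0) = 1/8 + 0 + 0 = 1/8
  P(V=1) = 0 + 3/8 + 0 = 3/8
  P(V=2) = 0 + 0 + 1/2 = 1/2

H(U) = -[(1/8)·log₂(1/8) + (3/8)·log₂(3/8) + (1/2)·log₂(1/2)]
  = 0.3750 + 0.5306 + 0.5000
  = 1.4056 bits
H(V) = -[(1/8)·log₂(1/8) + (3/8)·log₂(3/8) + (1/2)·log₂(1/2)]
  = 0.3750 + 0.5306 + 0.5000
  = 1.4056 bits
H(U,V) = -[(1/8)·log₂(1/8) + (3/8)·log₂(3/8) + (1/2)·log₂(1/2)]
  = 0.3750 + 0.5306 + 0.5000
  = 1.4056 bits

I(U;V) = H(U) + H(V) - H(U,V)
  = 1.4056 + 1.4056 - 1.4056
  = 1.4056 bits

True. I(U;V) = 1.4056 bits, which is > 0.5 bits.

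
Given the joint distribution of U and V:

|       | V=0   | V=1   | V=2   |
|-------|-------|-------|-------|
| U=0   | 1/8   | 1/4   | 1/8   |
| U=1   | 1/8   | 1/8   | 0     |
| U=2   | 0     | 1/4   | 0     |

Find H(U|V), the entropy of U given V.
Marginal P(V) (column sums):
  P(V=0) = 1/8 + 1/8 + 0 = 1/4
  P(V=1) = 1/4 + 1/8 + 1/4 = 5/8
  P(V=2) = 1/8 + 0 + 0 = 1/8

H(U|V) = -Σ P(U,V)·log₂ P(U|V), where P(U|V) = P(U,V) / P(V)
  (cells with P(U,V) = 0 contribute 0)
  (U=0,V=0): P(U|V) = (1/8)/(1/4) = 1/2;  -(1/8)·log₂(1/2) = 0.1250
  (U=0,V=1): P(U|V) = (1/4)/(5/8) = 2/5;  -(1/4)·log₂(2/5) = 0.3305
  (U=0,V=2): P(U|V) = (1/8)/(1/8) = 1;  -(1/8)·log₂(1) = 0.0000
  (U=1,V=0): P(U|V) = (1/8)/(1/4) = 1/2;  -(1/8)·log₂(1/2) = 0.1250
  (U=1,V=1): P(U|V) = (1/8)/(5/8) = 1/5;  -(1/8)·log₂(1/5) = 0.2902
  (U=2,V=1): P(U|V) = (1/4)/(5/8) = 2/5;  -(1/4)·log₂(2/5) = 0.3305
H(U|V) = 0.1250 + 0.3305 + 0.0000 + 0.1250 + 0.2902 + 0.3305
  = 1.2012 bits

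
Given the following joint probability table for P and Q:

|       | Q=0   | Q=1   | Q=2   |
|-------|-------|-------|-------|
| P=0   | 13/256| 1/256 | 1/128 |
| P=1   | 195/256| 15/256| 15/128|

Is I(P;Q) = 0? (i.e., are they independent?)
Marginal P(P) (row sums):
  P(P=0) = 13/256 + 1/256 + 1/128 = 1/16
  P(P=1) = 195/256 + 15/256 + 15/128 = 15/16
Marginal P(Q) (column sums):
  P(Q=0) = 13/256 + 195/256 = 13/16
  P(Q=1) = 1/256 + 15/256 = 1/16
  P(Q=2) = 1/128 + 15/128 = 1/8

P and Q are independent iff P(P=i,Q=j) = P(P=i)·P(Q=j) for every cell.
  P(P=0)·P(Q=0) = 1/16 × 13/16 = 13/256 = P(P=0,Q=0) ✓
  P(P=0)·P(Q=1) = 1/16 × 1/16 = 1/256 = P(P=0,Q=1) ✓
  P(P=0)·P(Q=2) = 1/16 × 1/8 = 1/128 = P(P=0,Q=2) ✓
  P(P=1)·P(Q=0) = 15/16 × 13/16 = 195/256 = P(P=1,Q=0) ✓
  P(P=1)·P(Q=1) = 15/16 × 1/16 = 15/256 = P(P=1,Q=1) ✓
  P(P=1)·P(Q=2) = 15/16 × 1/8 = 15/128 = P(P=1,Q=2) ✓

Yes, P and Q are independent: every cell factors, so I(P;Q) = 0 bits.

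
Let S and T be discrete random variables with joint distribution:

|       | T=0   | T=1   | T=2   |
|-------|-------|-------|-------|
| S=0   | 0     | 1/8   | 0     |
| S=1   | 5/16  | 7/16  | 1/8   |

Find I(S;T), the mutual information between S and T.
Marginal P(S) (row sums):
  P(S=0) = 0 + 1/8 + 0 = 1/8
  P(S=1) = 5/16 + 7/16 + 1/8 = 7/8
Marginal P(T) (column sums):
  P(T=0) = 0 + 5/16 = 5/16
  P(T=1) = 1/8 + 7/16 = 9/16
  P(T=2) = 0 + 1/8 = 1/8

H(S) = -[(1/8)·log₂(1/8) + (7/8)·log₂(7/8)]
  = 0.3750 + 0.1686
  = 0.5436 bits
H(T) = -[(5/16)·log₂(5/16) + (9/16)·log₂(9/16) + (1/8)·log₂(1/8)]
  = 0.5244 + 0.4669 + 0.3750
  = 1.3663 bits
H(S,T) = -[(1/8)·log₂(1/8) + (5/16)·log₂(5/16) + (7/16)·log₂(7/16) + (1/8)·log₂(1/8)]
  = 0.3750 + 0.5244 + 0.5218 + 0.3750
  = 1.7962 bits

I(S;T) = H(S) + H(T) - H(S,T)
  = 0.5436 + 1.3663 - 1.7962
  = 0.1137 bits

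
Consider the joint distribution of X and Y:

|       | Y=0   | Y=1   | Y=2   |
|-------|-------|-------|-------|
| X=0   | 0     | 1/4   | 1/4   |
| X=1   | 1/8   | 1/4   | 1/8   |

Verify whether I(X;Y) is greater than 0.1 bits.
Marginal P(X) (row sums):
  P(X=0) = 0 + 1/4 + 1/4 = 1/2
  P(X=1) = 1/8 + 1/4 + 1/8 = 1/2
Marginal P(Y) (column sums):
  P(Y=0) = 0 + 1/8 = 1/8
  P(Y=1) = 1/4 + 1/4 = 1/2
  P(Y=2) = 1/4 + 1/8 = 3/8

H(X) = -[(1/2)·log₂(1/2) + (1/2)·log₂(1/2)]
  = 0.5000 + 0.5000
  = 1.0000 bits
H(Y) = -[(1/8)·log₂(1/8) + (1/2)·log₂(1/2) + (3/8)·log₂(3/8)]
  = 0.3750 + 0.5000 + 0.5306
  = 1.4056 bits
H(X,Y) = -[(1/4)·log₂(1/4) + (1/4)·log₂(1/4) + (1/8)·log₂(1/8) + (1/4)·log₂(1/4) + (1/8)·log₂(1/8)]
  = 0.5000 + 0.5000 + 0.3750 + 0.5000 + 0.3750
  = 2.2500 bits

I(X;Y) = H(X) + H(Y) - H(X,Y)
  = 1.0000 + 1.4056 - 2.2500
  = 0.1556 bits

Yes. I(X;Y) = 0.1556 bits, which is > 0.1 bits.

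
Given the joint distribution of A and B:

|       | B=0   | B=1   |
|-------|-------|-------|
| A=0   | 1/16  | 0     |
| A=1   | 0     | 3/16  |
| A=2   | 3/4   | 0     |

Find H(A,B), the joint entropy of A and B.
H(A,B) = -Σ P(A,B) log₂ P(A,B), summed over the non-zero cells:
H(A,B) = -[(1/16)·log₂(1/16) + (3/16)·log₂(3/16) + (3/4)·log₂(3/4)]
  = 0.2500 + 0.4528 + 0.3113
  = 1.0141 bits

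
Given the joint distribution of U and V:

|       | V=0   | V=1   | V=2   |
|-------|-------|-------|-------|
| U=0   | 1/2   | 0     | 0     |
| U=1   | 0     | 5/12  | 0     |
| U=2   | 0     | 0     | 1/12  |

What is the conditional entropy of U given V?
Marginal P(V) (column sums):
  P(V=0) = 1/2 + 0 + 0 = 1/2
  P(V=1) = 0 + 5/12 + 0 = 5/12
  P(V=2) = 0 + 0 + 1/12 = 1/12

H(U|V) = -Σ P(U,V)·log₂ P(U|V), where P(U|V) = P(U,V) / P(V)
  (cells with P(U,V) = 0 contribute 0)
  (U=0,V=0): P(U|V) = (1/2)/(1/2) = 1;  -(1/2)·log₂(1) = 0.0000
  (U=1,V=1): P(U|V) = (5/12)/(5/12) = 1;  -(5/12)·log₂(1) = 0.0000
  (U=2,V=2): P(U|V) = (1/12)/(1/12) = 1;  -(1/12)·log₂(1) = 0.0000
H(U|V) = 0.0000 + 0.0000 + 0.0000
  = 0.0000 bits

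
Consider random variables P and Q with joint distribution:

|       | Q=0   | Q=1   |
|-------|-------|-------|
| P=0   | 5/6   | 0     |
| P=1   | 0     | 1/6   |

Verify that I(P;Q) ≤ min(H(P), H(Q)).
Marginal P(P) (row sums):
  P(P=0) = 5/6 + 0 = 5/6
  P(P=1) = 0 + 1/6 = 1/6
Marginal P(Q) (column sums):
  P(Q=0) = 5/6 + 0 = 5/6
  P(Q=1) = 0 + 1/6 = 1/6

H(P) = -[(5/6)·log₂(5/6) + (1/6)·log₂(1/6)]
  = 0.2192 + 0.4308
  = 0.6500 bits
H(Q) = -[(5/6)·log₂(5/6) + (1/6)·log₂(1/6)]
  = 0.2192 + 0.4308
  = 0.6500 bits
H(P,Q) = -[(5/6)·log₂(5/6) + (1/6)·log₂(1/6)]
  = 0.2192 + 0.4308
  = 0.6500 bits

I(P;Q) = H(P) + H(Q) - H(P,Q)
  = 0.6500 + 0.6500 - 0.6500
  = 0.6500 bits

min(H(P), H(Q)) = min(0.6500, 0.6500) = 0.6500 bits
Since 0.6500 ≤ 0.6500, the bound is satisfied ✓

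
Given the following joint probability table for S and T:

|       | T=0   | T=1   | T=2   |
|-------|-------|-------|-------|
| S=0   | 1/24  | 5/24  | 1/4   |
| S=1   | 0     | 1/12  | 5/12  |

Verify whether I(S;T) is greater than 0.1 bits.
Marginal P(S) (row sums):
  P(S=0) = 1/24 + 5/24 + 1/4 = 1/2
  P(S=1) = 0 + 1/12 + 5/12 = 1/2
Marginal P(T) (column sums):
  P(T=0) = 1/24 + 0 = 1/24
  P(T=1) = 5/24 + 1/12 = 7/24
  P(T=2) = 1/4 + 5/12 = 2/3

H(S) = -[(1/2)·log₂(1/2) + (1/2)·log₂(1/2)]
  = 0.5000 + 0.5000
  = 1.0000 bits
H(T) = -[(1/24)·log₂(1/24) + (7/24)·log₂(7/24) + (2/3)·log₂(2/3)]
  = 0.1910 + 0.5185 + 0.3900
  = 1.0995 bits
H(S,T) = -[(1/24)·log₂(1/24) + (5/24)·log₂(5/24) + (1/4)·log₂(1/4) + (1/12)·log₂(1/12) + (5/12)·log₂(5/12)]
  = 0.1910 + 0.4715 + 0.5000 + 0.2987 + 0.5263
  = 1.9875 bits

I(S;T) = H(S) + H(T) - H(S,T)
  = 1.0000 + 1.0995 - 1.9875
  = 0.1120 bits

Yes. I(S;T) = 0.1120 bits, which is > 0.1 bits.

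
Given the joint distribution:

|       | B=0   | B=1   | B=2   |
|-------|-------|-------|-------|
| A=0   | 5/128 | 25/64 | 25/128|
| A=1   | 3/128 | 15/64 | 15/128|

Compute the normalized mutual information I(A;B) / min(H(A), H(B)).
Marginal P(A) (row sums):
  P(A=0) = 5/128 + 25/64 + 25/128 = 5/8
  P(A=1) = 3/128 + 15/64 + 15/128 = 3/8
Marginal P(B) (column sums):
  P(B=0) = 5/128 + 3/128 = 1/16
  P(B=1) = 25/64 + 15/64 = 5/8
  P(B=2) = 25/128 + 15/128 = 5/16

H(A) = -[(5/8)·log₂(5/8) + (3/8)·log₂(3/8)]
  = 0.4238 + 0.5306
  = 0.9544 bits
H(B) = -[(1/16)·log₂(1/16) + (5/8)·log₂(5/8) + (5/16)·log₂(5/16)]
  = 0.2500 + 0.4238 + 0.5244
  = 1.1982 bits
H(A,B) = -[(5/128)·log₂(5/128) + (25/64)·log₂(25/64) + (25/128)·log₂(25/128) + (3/128)·log₂(3/128) + (15/64)·log₂(15/64) + (15/128)·log₂(15/128)]
  = 0.1827 + 0.5297 + 0.4602 + 0.1269 + 0.4906 + 0.3625
  = 2.1526 bits

I(A;B) = H(A) + H(B) - H(A,B)
  = 0.9544 + 1.1982 - 2.1526
  = 0.0000 bits

min(H(A), H(B)) = min(0.9544, 1.1982) = 0.9544 bits
Normalized MI = 0.0000 / 0.9544 = 0.0000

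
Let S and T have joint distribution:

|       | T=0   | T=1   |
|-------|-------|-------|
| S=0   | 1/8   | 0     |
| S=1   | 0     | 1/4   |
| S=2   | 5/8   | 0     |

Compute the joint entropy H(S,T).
H(S,T) = -Σ P(S,T) log₂ P(S,T), summed over the non-zero cells:
H(S,T) = -[(1/8)·log₂(1/8) + (1/4)·log₂(1/4) + (5/8)·log₂(5/8)]
  = 0.3750 + 0.5000 + 0.4238
  = 1.2988 bits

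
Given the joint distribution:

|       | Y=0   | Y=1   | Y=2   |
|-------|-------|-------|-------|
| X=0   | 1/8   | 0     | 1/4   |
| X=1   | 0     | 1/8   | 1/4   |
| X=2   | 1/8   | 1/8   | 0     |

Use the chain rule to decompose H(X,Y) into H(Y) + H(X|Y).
By the chain rule: H(X,Y) = H(Y) + H(X|Y)

Marginal P(Y) (column sums):
  P(Y=0) = 1/8 + 0 + 1/8 = 1/4
  P(Y=1) = 0 + 1/8 + 1/8 = 1/4
  P(Y=2) = 1/4 + 1/4 + 0 = 1/2
H(Y) = -[(1/4)·log₂(1/4) + (1/4)·log₂(1/4) + (1/2)·log₂(1/2)]
  = 0.5000 + 0.5000 + 0.5000
  = 1.5000 bits
H(X|Y) = -Σ P(X,Y)·log₂ P(X|Y), where P(X|Y) = P(X,Y) / P(Y)
  (cells with P(X,Y) = 0 contribute 0)
  (X=0,Y=0): P(X|Y) = (1/8)/(1/4) = 1/2;  -(1/8)·log₂(1/2) = 0.1250
  (X=0,Y=2): P(X|Y) = (1/4)/(1/2) = 1/2;  -(1/4)·log₂(1/2) = 0.2500
  (X=1,Y=1): P(X|Y) = (1/8)/(1/4) = 1/2;  -(1/8)·log₂(1/2) = 0.1250
  (X=1,Y=2): P(X|Y) = (1/4)/(1/2) = 1/2;  -(1/4)·log₂(1/2) = 0.2500
  (X=2,Y=0): P(X|Y) = (1/8)/(1/4) = 1/2;  -(1/8)·log₂(1/2) = 0.1250
  (X=2,Y=1): P(X|Y) = (1/8)/(1/4) = 1/2;  -(1/8)·log₂(1/2) = 0.1250
H(X|Y) = 0.1250 + 0.2500 + 0.1250 + 0.2500 + 0.1250 + 0.1250
  = 1.0000 bits

H(X,Y) = H(Y) + H(X|Y) = 1.5000 + 1.0000 = 2.5000 bits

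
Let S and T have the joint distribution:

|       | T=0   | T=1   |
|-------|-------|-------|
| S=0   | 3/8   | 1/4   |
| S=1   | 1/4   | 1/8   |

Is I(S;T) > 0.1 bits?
Marginal P(S) (row sums):
  P(S=0) = 3/8 + 1/4 = 5/8
  P(S=1) = 1/4 + 1/8 = 3/8
Marginal P(T) (column sums):
  P(T=0) = 3/8 + 1/4 = 5/8
  P(T=1) = 1/4 + 1/8 = 3/8

H(S) = -[(5/8)·log₂(5/8) + (3/8)·log₂(3/8)]
  = 0.4238 + 0.5306
  = 0.9544 bits
H(T) = -[(5/8)·log₂(5/8) + (3/8)·log₂(3/8)]
  = 0.4238 + 0.5306
  = 0.9544 bits
H(S,T) = -[(3/8)·log₂(3/8) + (1/4)·log₂(1/4) + (1/4)·log₂(1/4) + (1/8)·log₂(1/8)]
  = 0.5306 + 0.5000 + 0.5000 + 0.3750
  = 1.9056 bits

I(S;T) = H(S) + H(T) - H(S,T)
  = 0.9544 + 0.9544 - 1.9056
  = 0.0032 bits

No. I(S;T) = 0.0032 bits, which is ≤ 0.1 bits.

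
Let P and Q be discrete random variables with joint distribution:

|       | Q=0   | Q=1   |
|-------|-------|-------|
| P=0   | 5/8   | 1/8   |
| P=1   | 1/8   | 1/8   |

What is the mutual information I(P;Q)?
Marginal P(P) (row sums):
  P(P=0) = 5/8 + 1/8 = 3/4
  P(P=1) = 1/8 + 1/8 = 1/4
Marginal P(Q) (column sums):
  P(Q=0) = 5/8 + 1/8 = 3/4
  P(Q=1) = 1/8 + 1/8 = 1/4

H(P) = -[(3/4)·log₂(3/4) + (1/4)·log₂(1/4)]
  = 0.3113 + 0.5000
  = 0.8113 bits
H(Q) = -[(3/4)·log₂(3/4) + (1/4)·log₂(1/4)]
  = 0.3113 + 0.5000
  = 0.8113 bits
H(P,Q) = -[(5/8)·log₂(5/8) + (1/8)·log₂(1/8) + (1/8)·log₂(1/8) + (1/8)·log₂(1/8)]
  = 0.4238 + 0.3750 + 0.3750 + 0.3750
  = 1.5488 bits

I(P;Q) = H(P) + H(Q) - H(P,Q)
  = 0.8113 + 0.8113 - 1.5488
  = 0.0738 bits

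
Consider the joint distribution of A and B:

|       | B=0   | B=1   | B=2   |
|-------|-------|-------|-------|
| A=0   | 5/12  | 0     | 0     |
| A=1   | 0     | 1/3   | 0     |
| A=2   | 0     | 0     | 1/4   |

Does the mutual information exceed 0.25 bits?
Marginal P(A) (row sums):
  P(A=0) = 5/12 + 0 + 0 = 5/12
  P(A=1) = 0 + 1/3 + 0 = 1/3
  P(A=2) = 0 + 0 + 1/4 = 1/4
Marginal P(B) (column sums):
  P(B=0) = 5/12 + 0 + 0 = 5/12
  P(B=1) = 0 + 1/3 + 0 = 1/3
  P(B=2) = 0 + 0 + 1/4 = 1/4

H(A) = -[(5/12)·log₂(5/12) + (1/3)·log₂(1/3) + (1/4)·log₂(1/4)]
  = 0.5263 + 0.5283 + 0.5000
  = 1.5546 bits
H(B) = -[(5/12)·log₂(5/12) + (1/3)·log₂(1/3) + (1/4)·log₂(1/4)]
  = 0.5263 + 0.5283 + 0.5000
  = 1.5546 bits
H(A,B) = -[(5/12)·log₂(5/12) + (1/3)·log₂(1/3) + (1/4)·log₂(1/4)]
  = 0.5263 + 0.5283 + 0.5000
  = 1.5546 bits

I(A;B) = H(A) + H(B) - H(A,B)
  = 1.5546 + 1.5546 - 1.5546
  = 1.5546 bits

Yes. I(A;B) = 1.5546 bits, which is > 0.25 bits.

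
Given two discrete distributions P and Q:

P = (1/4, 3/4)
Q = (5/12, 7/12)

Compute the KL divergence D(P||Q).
D(P||Q) = Σ P(i) log₂(P(i)/Q(i))
  i=0: (1/4) × log₂((1/4)/(5/12)) = (1/4) × log₂(3/5) = -0.1842
  i=1: (3/4) × log₂((3/4)/(7/12)) = (3/4) × log₂(9/7) = 0.2719
D(P||Q) = -0.1842 + 0.2719
  = 0.0877 bits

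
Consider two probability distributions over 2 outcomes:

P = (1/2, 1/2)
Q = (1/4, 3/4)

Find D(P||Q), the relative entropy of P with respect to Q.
D(P||Q) = Σ P(i) log₂(P(i)/Q(i))
  i=0: (1/2) × log₂((1/2)/(1/4)) = (1/2) × log₂(2) = 0.5000
  i=1: (1/2) × log₂((1/2)/(3/4)) = (1/2) × log₂(2/3) = -0.2925
D(P||Q) = 0.5000 - 0.2925
  = 0.2075 bits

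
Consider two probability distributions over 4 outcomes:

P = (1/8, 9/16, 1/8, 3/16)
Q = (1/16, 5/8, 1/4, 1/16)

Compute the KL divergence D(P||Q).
D(P||Q) = Σ P(i) log₂(P(i)/Q(i))
  i=0: (1/8) × log₂((1/8)/(1/16)) = (1/8) × log₂(2) = 0.1250
  i=1: (9/16) × log₂((9/16)/(5/8)) = (9/16) × log₂(9/10) = -0.0855
  i=2: (1/8) × log₂((1/8)/(1/4)) = (1/8) × log₂(1/2) = -0.1250
  i=3: (3/16) × log₂((3/16)/(1/16)) = (3/16) × log₂(3) = 0.2972
D(P||Q) = 0.1250 - 0.0855 - 0.1250 + 0.2972
  = 0.2117 bits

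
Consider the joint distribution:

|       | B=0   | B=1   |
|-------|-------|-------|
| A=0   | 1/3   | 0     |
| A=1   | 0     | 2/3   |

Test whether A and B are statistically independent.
Marginal P(A) (row sums):
  P(A=0) = 1/3 + 0 = 1/3
  P(A=1) = 0 + 2/3 = 2/3
Marginal P(B) (column sums):
  P(B=0) = 1/3 + 0 = 1/3
  P(B=1) = 0 + 2/3 = 2/3

A and B are independent iff P(A=i,B=j) = P(A=i)·P(B=j) for every cell.
  P(A=0)·P(B=0) = 1/3 × 1/3 = 1/9, but P(A=0,B=0) = 1/3 ✗

No, A and B are not independent. Quantitatively, I(A;B) > 0:

H(A) = -[(1/3)·log₂(1/3) + (2/3)·log₂(2/3)]
  = 0.5283 + 0.3900
  = 0.9183 bits
H(B) = -[(1/3)·log₂(1/3) + (2/3)·log₂(2/3)]
  = 0.5283 + 0.3900
  = 0.9183 bits
H(A,B) = -[(1/3)·log₂(1/3) + (2/3)·log₂(2/3)]
  = 0.5283 + 0.3900
  = 0.9183 bits
I(A;B) = H(A) + H(B) - H(A,B) = 0.9183 + 0.9183 - 0.9183 = 0.9183 bits > 0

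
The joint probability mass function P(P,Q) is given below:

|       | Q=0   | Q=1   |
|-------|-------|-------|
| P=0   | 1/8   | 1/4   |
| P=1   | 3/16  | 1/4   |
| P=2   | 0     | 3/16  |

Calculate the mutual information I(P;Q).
Marginal P(P) (row sums):
  P(P=0) = 1/8 + 1/4 = 3/8
  P(P=1) = 3/16 + 1/4 = 7/16
  P(P=2) = 0 + 3/16 = 3/16
Marginal P(Q) (column sums):
  P(Q=0) = 1/8 + 3/16 + 0 = 5/16
  P(Q=1) = 1/4 + 1/4 + 3/16 = 11/16

H(P) = -[(3/8)·log₂(3/8) + (7/16)·log₂(7/16) + (3/16)·log₂(3/16)]
  = 0.5306 + 0.5218 + 0.4528
  = 1.5052 bits
H(Q) = -[(5/16)·log₂(5/16) + (11/16)·log₂(11/16)]
  = 0.5244 + 0.3716
  = 0.8960 bits
H(P,Q) = -[(1/8)·log₂(1/8) + (1/4)·log₂(1/4) + (3/16)·log₂(3/16) + (1/4)·log₂(1/4) + (3/16)·log₂(3/16)]
  = 0.3750 + 0.5000 + 0.4528 + 0.5000 + 0.4528
  = 2.2806 bits

I(P;Q) = H(P) + H(Q) - H(P,Q)
  = 1.5052 + 0.8960 - 2.2806
  = 0.1206 bits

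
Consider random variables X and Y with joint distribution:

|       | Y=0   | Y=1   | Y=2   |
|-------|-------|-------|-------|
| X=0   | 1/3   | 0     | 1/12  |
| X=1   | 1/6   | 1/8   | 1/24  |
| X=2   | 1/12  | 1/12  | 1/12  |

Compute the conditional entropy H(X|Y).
Marginal P(Y) (column sums):
  P(Y=0) = 1/3 + 1/6 + 1/12 = 7/12
  P(Y=1) = 0 + 1/8 + 1/12 = 5/24
  P(Y=2) = 1/12 + 1/24 + 1/12 = 5/24

H(X|Y) = -Σ P(X,Y)·log₂ P(X|Y), where P(X|Y) = P(X,Y) / P(Y)
  (cells with P(X,Y) = 0 contribute 0)
  (X=0,Y=0): P(X|Y) = (1/3)/(7/12) = 4/7;  -(1/3)·log₂(4/7) = 0.2691
  (X=0,Y=2): P(X|Y) = (1/12)/(5/24) = 2/5;  -(1/12)·log₂(2/5) = 0.1102
  (X=1,Y=0): P(X|Y) = (1/6)/(7/12) = 2/7;  -(1/6)·log₂(2/7) = 0.3012
  (X=1,Y=1): P(X|Y) = (1/8)/(5/24) = 3/5;  -(1/8)·log₂(3/5) = 0.0921
  (X=1,Y=2): P(X|Y) = (1/24)/(5/24) = 1/5;  -(1/24)·log₂(1/5) = 0.0967
  (X=2,Y=0): P(X|Y) = (1/12)/(7/12) = 1/7;  -(1/12)·log₂(1/7) = 0.2339
  (X=2,Y=1): P(X|Y) = (1/12)/(5/24) = 2/5;  -(1/12)·log₂(2/5) = 0.1102
  (X=2,Y=2): P(X|Y) = (1/12)/(5/24) = 2/5;  -(1/12)·log₂(2/5) = 0.1102
H(X|Y) = 0.2691 + 0.1102 + 0.3012 + 0.0921 + 0.0967 + 0.2339 + 0.1102 + 0.1102
  = 1.3236 bits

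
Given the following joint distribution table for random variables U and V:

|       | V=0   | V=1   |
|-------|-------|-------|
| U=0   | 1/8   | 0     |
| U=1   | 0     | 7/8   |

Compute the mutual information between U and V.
Marginal P(U) (row sums):
  P(U=0) = 1/8 + 0 = 1/8
  P(U=1) = 0 + 7/8 = 7/8
Marginal P(V) (column sums):
  P(V=0) = 1/8 + 0 = 1/8
  P(V=1) = 0 + 7/8 = 7/8

H(U) = -[(1/8)·log₂(1/8) + (7/8)·log₂(7/8)]
  = 0.3750 + 0.1686
  = 0.5436 bits
H(V) = -[(1/8)·log₂(1/8) + (7/8)·log₂(7/8)]
  = 0.3750 + 0.1686
  = 0.5436 bits
H(U,V) = -[(1/8)·log₂(1/8) + (7/8)·log₂(7/8)]
  = 0.3750 + 0.1686
  = 0.5436 bits

I(U;V) = H(U) + H(V) - H(U,V)
  = 0.5436 + 0.5436 - 0.5436
  = 0.5436 bits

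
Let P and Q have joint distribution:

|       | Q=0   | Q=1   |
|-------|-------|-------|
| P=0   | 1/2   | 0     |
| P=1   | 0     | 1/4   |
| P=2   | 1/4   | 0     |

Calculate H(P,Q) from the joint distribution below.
H(P,Q) = -Σ P(P,Q) log₂ P(P,Q), summed over the non-zero cells:
H(P,Q) = -[(1/2)·log₂(1/2) + (1/4)·log₂(1/4) + (1/4)·log₂(1/4)]
  = 0.5000 + 0.5000 + 0.5000
  = 1.5000 bits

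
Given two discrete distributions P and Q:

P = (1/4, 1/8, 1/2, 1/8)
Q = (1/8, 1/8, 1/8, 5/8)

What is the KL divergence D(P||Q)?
D(P||Q) = Σ P(i) log₂(P(i)/Q(i))
  i=0: (1/4) × log₂((1/4)/(1/8)) = (1/4) × log₂(2) = 0.2500
  i=1: (1/8) × log₂((1/8)/(1/8)) = (1/8) × log₂(1) = 0.0000
  i=2: (1/2) × log₂((1/2)/(1/8)) = (1/2) × log₂(4) = 1.0000
  i=3: (1/8) × log₂((1/8)/(5/8)) = (1/8) × log₂(1/5) = -0.2902
D(P||Q) = 0.2500 + 0.0000 + 1.0000 - 0.2902
  = 0.9598 bits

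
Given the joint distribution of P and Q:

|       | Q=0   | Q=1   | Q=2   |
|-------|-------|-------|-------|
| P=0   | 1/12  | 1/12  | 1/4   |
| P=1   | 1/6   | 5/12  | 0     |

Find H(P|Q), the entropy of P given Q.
Marginal P(Q) (column sums):
  P(Q=0) = 1/12 + 1/6 = 1/4
  P(Q=1) = 1/12 + 5/12 = 1/2
  P(Q=2) = 1/4 + 0 = 1/4

H(P|Q) = -Σ P(P,Q)·log₂ P(P|Q), where P(P|Q) = P(P,Q) / P(Q)
  (cells with P(P,Q) = 0 contribute 0)
  (P=0,Q=0): P(P|Q) = (1/12)/(1/4) = 1/3;  -(1/12)·log₂(1/3) = 0.1321
  (P=0,Q=1): P(P|Q) = (1/12)/(1/2) = 1/6;  -(1/12)·log₂(1/6) = 0.2154
  (P=0,Q=2): P(P|Q) = (1/4)/(1/4) = 1;  -(1/4)·log₂(1) = 0.0000
  (P=1,Q=0): P(P|Q) = (1/6)/(1/4) = 2/3;  -(1/6)·log₂(2/3) = 0.0975
  (P=1,Q=1): P(P|Q) = (5/12)/(1/2) = 5/6;  -(5/12)·log₂(5/6) = 0.1096
H(P|Q) = 0.1321 + 0.2154 + 0.0000 + 0.0975 + 0.1096
  = 0.5546 bits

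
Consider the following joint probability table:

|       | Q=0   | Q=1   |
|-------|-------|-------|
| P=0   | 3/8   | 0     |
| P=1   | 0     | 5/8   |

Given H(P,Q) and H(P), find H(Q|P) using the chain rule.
From the chain rule: H(P,Q) = H(P) + H(Q|P)
Therefore: H(Q|P) = H(P,Q) - H(P)

H(P,Q) = -[(3/8)·log₂(3/8) + (5/8)·log₂(5/8)]
  = 0.5306 + 0.4238
  = 0.9544 bits
Marginal P(P) (row sums):
  P(P=0) = 3/8 + 0 = 3/8
  P(P=1) = 0 + 5/8 = 5/8
H(P) = -[(3/8)·log₂(3/8) + (5/8)·log₂(5/8)]
  = 0.5306 + 0.4238
  = 0.9544 bits

H(Q|P) = 0.9544 - 0.9544 = 0.0000 bits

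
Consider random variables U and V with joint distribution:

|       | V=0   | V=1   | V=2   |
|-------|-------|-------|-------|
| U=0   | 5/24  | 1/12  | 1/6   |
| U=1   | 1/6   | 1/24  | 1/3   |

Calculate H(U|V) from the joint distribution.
Marginal P(V) (column sums):
  P(V=0) = 5/24 + 1/6 = 3/8
  P(V=1) = 1/12 + 1/24 = 1/8
  P(V=2) = 1/6 + 1/3 = 1/2

H(U|V) = -Σ P(U,V)·log₂ P(U|V), where P(U|V) = P(U,V) / P(V)
  (U=0,V=0): P(U|V) = (5/24)/(3/8) = 5/9;  -(5/24)·log₂(5/9) = 0.1767
  (U=0,V=1): P(U|V) = (1/12)/(1/8) = 2/3;  -(1/12)·log₂(2/3) = 0.0487
  (U=0,V=2): P(U|V) = (1/6)/(1/2) = 1/3;  -(1/6)·log₂(1/3) = 0.2642
  (U=1,V=0): P(U|V) = (1/6)/(3/8) = 4/9;  -(1/6)·log₂(4/9) = 0.1950
  (U=1,V=1): P(U|V) = (1/24)/(1/8) = 1/3;  -(1/24)·log₂(1/3) = 0.0660
  (U=1,V=2): P(U|V) = (1/3)/(1/2) = 2/3;  -(1/3)·log₂(2/3) = 0.1950
H(U|V) = 0.1767 + 0.0487 + 0.2642 + 0.1950 + 0.0660 + 0.1950
  = 0.9456 bits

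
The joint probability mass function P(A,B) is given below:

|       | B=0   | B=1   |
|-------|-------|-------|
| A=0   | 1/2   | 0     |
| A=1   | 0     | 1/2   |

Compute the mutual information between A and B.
Marginal P(A) (row sums):
  P(A=0) = 1/2 + 0 = 1/2
  P(A=1) = 0 + 1/2 = 1/2
Marginal P(B) (column sums):
  P(B=0) = 1/2 + 0 = 1/2
  P(B=1) = 0 + 1/2 = 1/2

H(A) = -[(1/2)·log₂(1/2) + (1/2)·log₂(1/2)]
  = 0.5000 + 0.5000
  = 1.0000 bits
H(B) = -[(1/2)·log₂(1/2) + (1/2)·log₂(1/2)]
  = 0.5000 + 0.5000
  = 1.0000 bits
H(A,B) = -[(1/2)·log₂(1/2) + (1/2)·log₂(1/2)]
  = 0.5000 + 0.5000
  = 1.0000 bits

I(A;B) = H(A) + H(B) - H(A,B)
  = 1.0000 + 1.0000 - 1.0000
  = 1.0000 bits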